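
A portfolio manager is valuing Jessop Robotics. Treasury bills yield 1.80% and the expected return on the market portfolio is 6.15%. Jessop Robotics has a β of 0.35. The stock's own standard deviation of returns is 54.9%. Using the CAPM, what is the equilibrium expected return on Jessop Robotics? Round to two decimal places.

3.32%

Market risk premium = E(R_m) − R_f = 6.15% − 1.80% = 4.35%
E(R) = R_f + β × MRP = 1.80% + 0.35 × 4.35% = 3.32%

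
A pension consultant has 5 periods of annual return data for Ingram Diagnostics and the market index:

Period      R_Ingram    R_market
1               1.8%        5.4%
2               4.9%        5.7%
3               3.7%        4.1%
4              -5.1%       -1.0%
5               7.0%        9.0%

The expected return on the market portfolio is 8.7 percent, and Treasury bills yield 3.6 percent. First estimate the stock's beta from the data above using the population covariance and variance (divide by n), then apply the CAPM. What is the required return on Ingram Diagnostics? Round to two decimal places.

Mean R_i = (1.8 + 4.9 + 3.7 − 5.1 + 7.0) / 5 = 2.4600%
Mean R_m = (5.4 + 5.7 + 4.1 − 1.0 + 9.0) / 5 = 4.6400%
Σ(R_i − R̄_i)(R_m − R̄_m) = 63.8480  ⇒  Cov = 63.8480 / 5 = 12.7696
Σ(R_m − R̄_m)² = 52.8120  ⇒  Var(R_m) = 52.8120 / 5 = 10.5624
β = Cov / Var(R_m) = 12.7696 / 10.5624 = 1.2090
MRP = 8.7% − 3.6% = 5.10%
E(R) = R_f + β × MRP = 3.6% + 1.2090 × 5.1% = 9.77%

9.77%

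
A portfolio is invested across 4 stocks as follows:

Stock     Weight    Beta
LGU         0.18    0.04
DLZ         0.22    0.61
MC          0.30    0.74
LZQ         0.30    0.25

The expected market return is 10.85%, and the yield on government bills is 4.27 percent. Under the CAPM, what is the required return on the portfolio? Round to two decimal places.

7.15%

β_P = Σ w_i β_i = 0.18×0.04 + 0.22×0.61 + 0.30×0.74 + 0.30×0.25 = 0.4384
MRP = 10.85% − 4.27% = 6.58%
E(R_P) = R_f + β_P × MRP = 4.27% + 0.4384 × 6.58% = 7.15%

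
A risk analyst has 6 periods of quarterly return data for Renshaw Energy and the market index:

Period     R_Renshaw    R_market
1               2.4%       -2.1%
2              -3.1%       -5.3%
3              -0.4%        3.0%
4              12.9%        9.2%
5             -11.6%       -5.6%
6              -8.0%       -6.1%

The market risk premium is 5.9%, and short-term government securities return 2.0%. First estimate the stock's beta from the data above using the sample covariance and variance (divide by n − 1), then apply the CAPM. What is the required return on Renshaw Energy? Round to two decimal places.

9.38%

Mean R_i = (2.4 − 3.1 − 0.4 + 12.9 − 11.6 − 8.0) / 6 = -1.3000%
Mean R_m = (-2.1 − 5.3 + 3.0 + 9.2 − 5.6 − 6.1) / 6 = -1.1500%
Σ(R_i − R̄_i)(R_m − R̄_m) = 233.6600  ⇒  Cov = 233.6600 / 5 = 46.7320
Σ(R_m − R̄_m)² = 186.7750  ⇒  Var(R_m) = 186.7750 / 5 = 37.3550
β = Cov / Var(R_m) = 46.7320 / 37.3550 = 1.2510
E(R) = R_f + β × MRP = 2.0% + 1.2510 × 5.9% = 9.38%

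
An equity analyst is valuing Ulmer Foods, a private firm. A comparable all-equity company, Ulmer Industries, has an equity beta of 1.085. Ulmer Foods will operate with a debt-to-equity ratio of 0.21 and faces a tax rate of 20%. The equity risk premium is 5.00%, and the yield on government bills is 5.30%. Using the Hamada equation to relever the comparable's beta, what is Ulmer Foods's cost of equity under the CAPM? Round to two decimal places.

β_L = β_U × [1 + (1 − t)(D/E)] = 1.085 × [1 + (1 − 0.20) × 0.21]
    = 1.085 × [1 + 0.80 × 0.21] = 1.085 × 1.1680 = 1.2673
E(R) = R_f + β_L × MRP = 5.30% + 1.2673 × 5.00% = 11.64%

11.64%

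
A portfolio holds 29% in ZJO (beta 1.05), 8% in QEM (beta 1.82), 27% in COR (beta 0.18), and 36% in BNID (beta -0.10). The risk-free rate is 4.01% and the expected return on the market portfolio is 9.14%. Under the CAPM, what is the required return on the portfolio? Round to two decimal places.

β_P = Σ w_i β_i = 0.29×1.05 + 0.08×1.82 + 0.27×0.18 + 0.36×-0.10 = 0.4627
MRP = 9.14% − 4.01% = 5.13%
E(R_P) = R_f + β_P × MRP = 4.01% + 0.4627 × 5.13% = 6.38%

6.38%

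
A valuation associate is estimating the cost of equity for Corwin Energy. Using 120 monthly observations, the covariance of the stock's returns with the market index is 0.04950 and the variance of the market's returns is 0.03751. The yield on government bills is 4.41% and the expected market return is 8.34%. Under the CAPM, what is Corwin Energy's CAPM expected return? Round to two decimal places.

9.60%

β = Cov(R_i, R_m) / Var(R_m) = 0.04950 / 0.03751 = 1.3196
MRP = 8.34% − 4.41% = 3.93%
E(R) = R_f + β × MRP = 4.41% + 1.3196 × 3.93% = 9.60%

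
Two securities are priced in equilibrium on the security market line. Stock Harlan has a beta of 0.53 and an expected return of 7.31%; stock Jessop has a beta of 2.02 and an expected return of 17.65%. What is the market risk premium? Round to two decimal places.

Both satisfy E(R) = R_f + β·MRP, so the slope of the SML is
MRP = (17.65% − 7.31%) / (2.02 − 0.53) = 10.34% / 1.49 = 6.9396%

6.94%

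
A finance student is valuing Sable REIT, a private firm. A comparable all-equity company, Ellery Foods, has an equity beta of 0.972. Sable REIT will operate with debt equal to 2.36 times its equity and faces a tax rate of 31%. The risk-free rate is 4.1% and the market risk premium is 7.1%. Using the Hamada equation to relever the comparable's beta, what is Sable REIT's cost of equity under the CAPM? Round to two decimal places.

22.24%

β_L = β_U × [1 + (1 − t)(D/E)] = 0.972 × [1 + (1 − 0.31) × 2.36]
    = 0.972 × [1 + 0.69 × 2.36] = 0.972 × 2.6284 = 2.5548
E(R) = R_f + β_L × MRP = 4.1% + 2.5548 × 7.1% = 22.24%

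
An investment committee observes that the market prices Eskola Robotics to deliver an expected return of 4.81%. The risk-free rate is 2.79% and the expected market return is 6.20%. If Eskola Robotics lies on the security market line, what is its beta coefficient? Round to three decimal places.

0.592

MRP = 6.20% − 2.79% = 3.41%
β = (E(R) − R_f) / MRP = (4.81% − 2.79%) / 3.41% = 2.02% / 3.41% = 0.592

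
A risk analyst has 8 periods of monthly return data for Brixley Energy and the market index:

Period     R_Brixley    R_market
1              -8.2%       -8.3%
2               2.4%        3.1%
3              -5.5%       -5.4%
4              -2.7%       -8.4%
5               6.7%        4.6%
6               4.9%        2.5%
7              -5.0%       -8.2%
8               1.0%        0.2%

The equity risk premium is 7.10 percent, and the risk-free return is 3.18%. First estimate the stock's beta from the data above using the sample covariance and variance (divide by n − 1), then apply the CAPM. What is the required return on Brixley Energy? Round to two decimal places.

9.42%

Mean R_i = (-8.2 + 2.4 − 5.5 − 2.7 + 6.7 + 4.9 − 5.0 + 1.0) / 8 = -0.8000%
Mean R_m = (-8.3 + 3.1 − 5.4 − 8.4 + 4.6 + 2.5 − 8.2 + 0.2) / 8 = -2.4875%
Σ(R_i − R̄_i)(R_m − R̄_m) = 196.2300  ⇒  Cov = 196.2300 / 7 = 28.0329
Σ(R_m − R̄_m)² = 223.4088  ⇒  Var(R_m) = 223.4088 / 7 = 31.9155
β = Cov / Var(R_m) = 28.0329 / 31.9155 = 0.8783
E(R) = R_f + β × MRP = 3.18% + 0.8783 × 7.10% = 9.42%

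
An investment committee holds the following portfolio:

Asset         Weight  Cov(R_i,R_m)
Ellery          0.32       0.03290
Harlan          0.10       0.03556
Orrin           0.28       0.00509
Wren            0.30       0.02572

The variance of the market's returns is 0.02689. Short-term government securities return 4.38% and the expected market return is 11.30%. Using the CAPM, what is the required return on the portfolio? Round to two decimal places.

β_Ellery = 0.03290 / 0.02689 = 1.2235
β_Harlan = 0.03556 / 0.02689 = 1.3224
β_Orrin = 0.00509 / 0.02689 = 0.1893
β_Wren = 0.02572 / 0.02689 = 0.9565
β_P = Σ w_i β_i = 0.32×1.2235 + 0.10×1.3224 + 0.28×0.1893 + 0.30×0.9565 = 0.8637
MRP = 11.30% − 4.38% = 6.92%
E(R_P) = R_f + β_P × MRP = 4.38% + 0.8637 × 6.92% = 10.36%

10.36%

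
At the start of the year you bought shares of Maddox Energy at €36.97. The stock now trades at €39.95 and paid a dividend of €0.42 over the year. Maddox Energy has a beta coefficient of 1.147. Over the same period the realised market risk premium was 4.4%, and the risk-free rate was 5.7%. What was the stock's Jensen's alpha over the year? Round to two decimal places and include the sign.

Realised HPR = (P1 + D1 − P0) / P0 = (39.95 + 0.42 − 36.97) / 36.97 = 3.40 / 36.97 = 9.1966%
CAPM required = R_f + β·MRP = 5.7% + 1.147 × 4.4% = 10.7468%
α = realised − required = 9.1966% − 10.7468% = -1.55%

-1.55%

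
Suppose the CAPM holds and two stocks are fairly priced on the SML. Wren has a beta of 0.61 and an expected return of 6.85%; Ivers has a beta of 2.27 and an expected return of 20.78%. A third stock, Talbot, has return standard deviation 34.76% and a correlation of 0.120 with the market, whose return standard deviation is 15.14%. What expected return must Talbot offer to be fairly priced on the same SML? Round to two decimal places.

4.04%

MRP = (20.78% − 6.85%) / (2.27 − 0.61) = 8.3916%
R_f = 6.85% − 0.61 × 8.3916% = 1.7311%
β_Talbot = ρ·σ_i/σ_m = 0.120 × 34.76 / 15.14 = 0.2755
E(R_Talbot) = R_f + β × MRP = 1.7311% + 0.2755 × 8.3916% = 4.04%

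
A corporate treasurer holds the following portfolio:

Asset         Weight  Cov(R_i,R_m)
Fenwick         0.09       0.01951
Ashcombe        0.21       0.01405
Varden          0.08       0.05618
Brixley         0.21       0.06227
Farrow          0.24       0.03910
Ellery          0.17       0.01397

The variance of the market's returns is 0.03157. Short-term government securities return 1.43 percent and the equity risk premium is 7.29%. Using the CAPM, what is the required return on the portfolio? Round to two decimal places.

β_Fenwick = 0.01951 / 0.03157 = 0.6180
β_Ashcombe = 0.01405 / 0.03157 = 0.4450
β_Varden = 0.05618 / 0.03157 = 1.7795
β_Brixley = 0.06227 / 0.03157 = 1.9724
β_Farrow = 0.03910 / 0.03157 = 1.2385
β_Ellery = 0.01397 / 0.03157 = 0.4425
β_P = Σ w_i β_i = 0.09×0.6180 + 0.21×0.4450 + 0.08×1.7795 + 0.21×1.9724 + 0.24×1.2385 + 0.17×0.4425 = 1.0781
E(R_P) = R_f + β_P × MRP = 1.43% + 1.0781 × 7.29% = 9.29%

9.29%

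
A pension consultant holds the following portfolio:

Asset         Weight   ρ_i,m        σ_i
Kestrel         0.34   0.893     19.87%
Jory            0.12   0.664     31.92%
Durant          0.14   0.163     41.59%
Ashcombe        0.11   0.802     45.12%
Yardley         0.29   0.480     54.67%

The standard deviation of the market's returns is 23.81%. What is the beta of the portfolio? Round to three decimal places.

0.887

β_Kestrel = 0.893 × 19.87% / 23.81% = 0.7452
β_Jory = 0.664 × 31.92% / 23.81% = 0.8902
β_Durant = 0.163 × 41.59% / 23.81% = 0.2847
β_Ashcombe = 0.802 × 45.12% / 23.81% = 1.5198
β_Yardley = 0.480 × 54.67% / 23.81% = 1.1021
β_P = Σ w_i β_i = 0.34×0.7452 + 0.12×0.8902 + 0.14×0.2847 + 0.11×1.5198 + 0.29×1.1021 = 0.8868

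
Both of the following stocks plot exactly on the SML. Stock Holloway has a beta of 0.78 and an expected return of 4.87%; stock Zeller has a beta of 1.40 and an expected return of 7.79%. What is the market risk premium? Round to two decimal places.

4.71%

Both satisfy E(R) = R_f + β·MRP, so the slope of the SML is
MRP = (7.79% − 4.87%) / (1.40 − 0.78) = 2.92% / 0.62 = 4.7097%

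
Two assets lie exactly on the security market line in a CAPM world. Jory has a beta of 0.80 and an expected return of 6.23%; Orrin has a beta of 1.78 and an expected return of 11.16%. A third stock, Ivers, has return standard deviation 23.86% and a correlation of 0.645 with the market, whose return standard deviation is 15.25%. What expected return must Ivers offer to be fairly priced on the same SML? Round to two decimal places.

MRP = (11.16% − 6.23%) / (1.78 − 0.80) = 5.0306%
R_f = 6.23% − 0.80 × 5.0306% = 2.2055%
β_Ivers = ρ·σ_i/σ_m = 0.645 × 23.86 / 15.25 = 1.0092
E(R_Ivers) = R_f + β × MRP = 2.2055% + 1.0092 × 5.0306% = 7.28%

7.28%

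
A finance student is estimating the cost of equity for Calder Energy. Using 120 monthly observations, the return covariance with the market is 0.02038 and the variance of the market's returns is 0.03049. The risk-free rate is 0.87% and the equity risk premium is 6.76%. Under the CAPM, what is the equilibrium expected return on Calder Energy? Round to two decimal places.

β = Cov(R_i, R_m) / Var(R_m) = 0.02038 / 0.03049 = 0.6684
E(R) = R_f + β × MRP = 0.87% + 0.6684 × 6.76% = 5.39%

5.39%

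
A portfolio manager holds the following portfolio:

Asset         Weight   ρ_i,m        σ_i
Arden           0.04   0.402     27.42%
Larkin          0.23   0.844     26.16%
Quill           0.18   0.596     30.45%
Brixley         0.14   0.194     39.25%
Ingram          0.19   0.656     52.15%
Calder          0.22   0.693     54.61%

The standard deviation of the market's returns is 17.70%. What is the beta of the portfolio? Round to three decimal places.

β_Arden = 0.402 × 27.42% / 17.70% = 0.6228
β_Larkin = 0.844 × 26.16% / 17.70% = 1.2474
β_Quill = 0.596 × 30.45% / 17.70% = 1.0253
β_Brixley = 0.194 × 39.25% / 17.70% = 0.4302
β_Ingram = 0.656 × 52.15% / 17.70% = 1.9328
β_Calder = 0.693 × 54.61% / 17.70% = 2.1381
β_P = Σ w_i β_i = 0.04×0.6228 + 0.23×1.2474 + 0.18×1.0253 + 0.14×0.4302 + 0.19×1.9328 + 0.22×2.1381 = 1.3942

1.394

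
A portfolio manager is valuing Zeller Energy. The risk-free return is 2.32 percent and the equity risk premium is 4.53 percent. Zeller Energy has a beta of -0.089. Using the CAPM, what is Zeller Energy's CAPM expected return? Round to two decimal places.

E(R) = R_f + β × MRP = 2.32% + -0.089 × 4.53% = 1.92%

1.92%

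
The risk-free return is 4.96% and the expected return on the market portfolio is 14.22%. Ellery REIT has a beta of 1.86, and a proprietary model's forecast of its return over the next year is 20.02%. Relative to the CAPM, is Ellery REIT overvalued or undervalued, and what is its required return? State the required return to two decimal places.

Overvalued; required return 22.18%

MRP = 14.22% − 4.96% = 9.26%
Required return = R_f + β·MRP = 4.96% + 1.86 × 9.26% = 22.18%
Forecast 20.02% < required 22.18% → the stock plots below the SML → overvalued.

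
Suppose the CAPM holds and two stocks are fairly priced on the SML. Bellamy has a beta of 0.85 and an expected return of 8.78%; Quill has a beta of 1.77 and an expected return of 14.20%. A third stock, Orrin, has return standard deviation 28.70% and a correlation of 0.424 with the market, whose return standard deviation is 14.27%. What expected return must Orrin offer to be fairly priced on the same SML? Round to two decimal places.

MRP = (14.20% − 8.78%) / (1.77 − 0.85) = 5.8913%
R_f = 8.78% − 0.85 × 5.8913% = 3.7724%
β_Orrin = ρ·σ_i/σ_m = 0.424 × 28.70 / 14.27 = 0.8528
E(R_Orrin) = R_f + β × MRP = 3.7724% + 0.8528 × 5.8913% = 8.80%

8.80%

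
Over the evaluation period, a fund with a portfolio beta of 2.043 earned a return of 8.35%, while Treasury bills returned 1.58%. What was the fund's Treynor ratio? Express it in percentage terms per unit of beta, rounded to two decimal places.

3.31%

Treynor = (R_P − R_f) / β_P = (8.35% − 1.58%) / 2.0430 = 6.77% / 2.0430 = 3.31%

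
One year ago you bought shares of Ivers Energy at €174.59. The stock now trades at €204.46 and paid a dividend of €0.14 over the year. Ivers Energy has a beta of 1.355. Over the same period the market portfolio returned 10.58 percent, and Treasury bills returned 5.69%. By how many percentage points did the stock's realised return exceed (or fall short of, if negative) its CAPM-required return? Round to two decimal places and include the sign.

Realised HPR = (P1 + D1 − P0) / P0 = (204.46 + 0.14 − 174.59) / 174.59 = 30.01 / 174.59 = 17.1888%
MRP = 10.58% − 5.69% = 4.89%
CAPM required = R_f + β·MRP = 5.69% + 1.355 × 4.89% = 12.31595%
α = realised − required = 17.1888% − 12.31595% = +4.87%

+4.87%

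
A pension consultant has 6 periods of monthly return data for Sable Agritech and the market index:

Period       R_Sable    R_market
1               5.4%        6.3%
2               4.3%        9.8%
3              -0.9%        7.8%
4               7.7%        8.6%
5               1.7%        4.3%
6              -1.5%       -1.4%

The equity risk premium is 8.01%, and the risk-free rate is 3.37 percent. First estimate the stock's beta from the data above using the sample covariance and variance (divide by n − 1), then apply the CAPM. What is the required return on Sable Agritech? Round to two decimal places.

Mean R_i = (5.4 + 4.3 − 0.9 + 7.7 + 1.7 − 1.5) / 6 = 2.7833%
Mean R_m = (6.3 + 9.8 + 7.8 + 8.6 + 4.3 − 1.4) / 6 = 5.9000%
Σ(R_i − R̄_i)(R_m − R̄_m) = 46.2400  ⇒  Cov = 46.2400 / 5 = 9.2480
Σ(R_m − R̄_m)² = 82.1200  ⇒  Var(R_m) = 82.1200 / 5 = 16.4240
β = Cov / Var(R_m) = 9.2480 / 16.4240 = 0.5631
E(R) = R_f + β × MRP = 3.37% + 0.5631 × 8.01% = 7.88%

7.88%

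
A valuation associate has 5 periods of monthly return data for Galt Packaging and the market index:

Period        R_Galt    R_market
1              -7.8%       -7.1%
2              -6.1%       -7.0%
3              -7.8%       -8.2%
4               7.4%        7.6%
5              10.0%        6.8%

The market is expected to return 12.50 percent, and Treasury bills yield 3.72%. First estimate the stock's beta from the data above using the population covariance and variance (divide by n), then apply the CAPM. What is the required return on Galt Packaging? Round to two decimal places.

13.23%

Mean R_i = (-7.8 − 6.1 − 7.8 + 7.4 + 10.0) / 5 = -0.8600%
Mean R_m = (-7.1 − 7.0 − 8.2 + 7.6 + 6.8) / 5 = -1.5800%
Σ(R_i − R̄_i)(R_m − R̄_m) = 279.4860  ⇒  Cov = 279.4860 / 5 = 55.8972
Σ(R_m − R̄_m)² = 258.1680  ⇒  Var(R_m) = 258.1680 / 5 = 51.6336
β = Cov / Var(R_m) = 55.8972 / 51.6336 = 1.0826
MRP = 12.50% − 3.72% = 8.78%
E(R) = R_f + β × MRP = 3.72% + 1.0826 × 8.78% = 13.23%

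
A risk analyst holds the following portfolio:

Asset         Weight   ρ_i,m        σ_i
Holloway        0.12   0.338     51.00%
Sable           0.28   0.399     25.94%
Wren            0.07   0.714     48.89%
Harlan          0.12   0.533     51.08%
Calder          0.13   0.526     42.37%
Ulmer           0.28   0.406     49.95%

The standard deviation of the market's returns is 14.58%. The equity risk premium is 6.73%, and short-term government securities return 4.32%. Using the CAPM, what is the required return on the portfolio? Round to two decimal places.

13.21%

β_Holloway = 0.338 × 51.00% / 14.58% = 1.1823
β_Sable = 0.399 × 25.94% / 14.58% = 0.7099
β_Wren = 0.714 × 48.89% / 14.58% = 2.3942
β_Harlan = 0.533 × 51.08% / 14.58% = 1.8673
β_Calder = 0.526 × 42.37% / 14.58% = 1.5286
β_Ulmer = 0.406 × 49.95% / 14.58% = 1.3909
β_P = Σ w_i β_i = 0.12×1.1823 + 0.28×0.7099 + 0.07×2.3942 + 0.12×1.8673 + 0.13×1.5286 + 0.28×1.3909 = 1.3205
E(R_P) = R_f + β_P × MRP = 4.32% + 1.3205 × 6.73% = 13.21%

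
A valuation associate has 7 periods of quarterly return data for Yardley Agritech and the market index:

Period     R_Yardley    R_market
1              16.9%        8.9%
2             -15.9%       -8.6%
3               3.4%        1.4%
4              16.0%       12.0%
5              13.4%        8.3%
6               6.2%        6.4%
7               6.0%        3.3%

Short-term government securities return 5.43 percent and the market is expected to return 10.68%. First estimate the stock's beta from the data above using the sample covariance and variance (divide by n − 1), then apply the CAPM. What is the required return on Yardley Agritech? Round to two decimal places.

13.91%

Mean R_i = (16.9 − 15.9 + 3.4 + 16.0 + 13.4 + 6.2 + 6.0) / 7 = 6.5714%
Mean R_m = (8.9 − 8.6 + 1.4 + 12.0 + 8.3 + 6.4 + 3.3) / 7 = 4.5286%
Σ(R_i − R̄_i)(R_m − R̄_m) = 446.2957  ⇒  Cov = 446.2957 / 6 = 74.3826
Σ(R_m − R̄_m)² = 276.3143  ⇒  Var(R_m) = 276.3143 / 6 = 46.0524
β = Cov / Var(R_m) = 74.3826 / 46.0524 = 1.6152
MRP = 10.68% − 5.43% = 5.25%
E(R) = R_f + β × MRP = 5.43% + 1.6152 × 5.25% = 13.91%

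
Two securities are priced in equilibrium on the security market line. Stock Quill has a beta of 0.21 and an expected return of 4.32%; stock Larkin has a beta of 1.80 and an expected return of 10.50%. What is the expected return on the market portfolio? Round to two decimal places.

Both satisfy E(R) = R_f + β·MRP, so the slope of the SML is
MRP = (10.50% − 4.32%) / (1.80 − 0.21) = 6.18% / 1.59 = 3.8868%
R_f = E(R_Quill) − β_Quill·MRP = 4.32% − 0.21 × 3.8868% = 3.5038%
E(R_m) = R_f + MRP = 3.5038% + 3.8868% = 7.39%

7.39%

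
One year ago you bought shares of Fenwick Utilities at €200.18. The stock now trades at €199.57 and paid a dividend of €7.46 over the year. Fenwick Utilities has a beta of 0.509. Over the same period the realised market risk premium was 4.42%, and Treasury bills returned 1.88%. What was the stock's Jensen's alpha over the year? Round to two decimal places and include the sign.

Realised HPR = (P1 + D1 − P0) / P0 = (199.57 + 7.46 − 200.18) / 200.18 = 6.85 / 200.18 = 3.4219%
CAPM required = R_f + β·MRP = 1.88% + 0.509 × 4.42% = 4.12978%
α = realised − required = 3.4219% − 4.12978% = -0.71%

-0.71%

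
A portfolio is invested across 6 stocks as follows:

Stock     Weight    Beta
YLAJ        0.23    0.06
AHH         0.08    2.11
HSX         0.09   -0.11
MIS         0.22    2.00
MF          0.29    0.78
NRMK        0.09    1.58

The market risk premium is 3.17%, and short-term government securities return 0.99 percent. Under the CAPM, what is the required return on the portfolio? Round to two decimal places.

4.10%

β_P = Σ w_i β_i = 0.23×0.06 + 0.08×2.11 + 0.09×-0.11 + 0.22×2.00 + 0.29×0.78 + 0.09×1.58 = 0.9811
E(R_P) = R_f + β_P × MRP = 0.99% + 0.9811 × 3.17% = 4.10%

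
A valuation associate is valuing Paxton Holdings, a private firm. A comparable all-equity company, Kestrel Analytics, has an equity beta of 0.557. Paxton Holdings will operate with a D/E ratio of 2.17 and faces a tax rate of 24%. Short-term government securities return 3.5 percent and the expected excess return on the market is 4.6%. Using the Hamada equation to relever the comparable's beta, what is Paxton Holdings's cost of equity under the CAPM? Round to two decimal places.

β_L = β_U × [1 + (1 − t)(D/E)] = 0.557 × [1 + (1 − 0.24) × 2.17]
    = 0.557 × [1 + 0.76 × 2.17] = 0.557 × 2.6492 = 1.4756
E(R) = R_f + β_L × MRP = 3.5% + 1.4756 × 4.6% = 10.29%

10.29%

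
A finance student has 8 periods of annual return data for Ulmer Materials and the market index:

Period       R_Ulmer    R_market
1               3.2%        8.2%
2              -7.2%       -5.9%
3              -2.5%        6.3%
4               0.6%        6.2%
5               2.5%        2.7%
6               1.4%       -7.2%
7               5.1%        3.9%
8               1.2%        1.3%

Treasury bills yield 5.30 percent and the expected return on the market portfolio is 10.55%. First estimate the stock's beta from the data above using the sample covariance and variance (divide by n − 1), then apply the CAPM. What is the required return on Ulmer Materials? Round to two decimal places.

Mean R_i = (3.2 − 7.2 − 2.5 + 0.6 + 2.5 + 1.4 + 5.1 + 1.2) / 8 = 0.5375%
Mean R_m = (8.2 − 5.9 + 6.3 + 6.2 + 2.7 − 7.2 + 3.9 + 1.3) / 8 = 1.9375%
Σ(R_i − R̄_i)(R_m − R̄_m) = 66.4788  ⇒  Cov = 66.4788 / 7 = 9.4970
Σ(R_m − R̄_m)² = 226.1788  ⇒  Var(R_m) = 226.1788 / 7 = 32.3113
β = Cov / Var(R_m) = 9.4970 / 32.3113 = 0.2939
MRP = 10.55% − 5.30% = 5.25%
E(R) = R_f + β × MRP = 5.30% + 0.2939 × 5.25% = 6.84%

6.84%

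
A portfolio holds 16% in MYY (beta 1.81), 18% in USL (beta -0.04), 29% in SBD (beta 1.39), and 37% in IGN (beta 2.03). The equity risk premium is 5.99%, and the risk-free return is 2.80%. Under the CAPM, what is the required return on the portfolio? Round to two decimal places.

11.41%

β_P = Σ w_i β_i = 0.16×1.81 + 0.18×-0.04 + 0.29×1.39 + 0.37×2.03 = 1.4366
E(R_P) = R_f + β_P × MRP = 2.80% + 1.4366 × 5.99% = 11.41%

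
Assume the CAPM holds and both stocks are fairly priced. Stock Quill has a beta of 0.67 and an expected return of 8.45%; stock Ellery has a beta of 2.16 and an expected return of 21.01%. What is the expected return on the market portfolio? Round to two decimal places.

Both satisfy E(R) = R_f + β·MRP, so the slope of the SML is
MRP = (21.01% − 8.45%) / (2.16 − 0.67) = 12.56% / 1.49 = 8.4295%
R_f = E(R_Quill) − β_Quill·MRP = 8.45% − 0.67 × 8.4295% = 2.8022%
E(R_m) = R_f + MRP = 2.8022% + 8.4295% = 11.23%

11.23%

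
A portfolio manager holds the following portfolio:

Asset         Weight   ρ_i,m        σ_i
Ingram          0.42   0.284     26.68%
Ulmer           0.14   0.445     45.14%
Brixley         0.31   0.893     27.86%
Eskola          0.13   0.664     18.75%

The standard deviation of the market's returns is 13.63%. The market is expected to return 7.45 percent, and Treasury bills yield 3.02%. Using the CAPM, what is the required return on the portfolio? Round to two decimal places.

β_Ingram = 0.284 × 26.68% / 13.63% = 0.5559
β_Ulmer = 0.445 × 45.14% / 13.63% = 1.4738
β_Brixley = 0.893 × 27.86% / 13.63% = 1.8253
β_Eskola = 0.664 × 18.75% / 13.63% = 0.9134
β_P = Σ w_i β_i = 0.42×0.5559 + 0.14×1.4738 + 0.31×1.8253 + 0.13×0.9134 = 1.1244
MRP = 7.45% − 3.02% = 4.43%
E(R_P) = R_f + β_P × MRP = 3.02% + 1.1244 × 4.43% = 8.00%

8.00%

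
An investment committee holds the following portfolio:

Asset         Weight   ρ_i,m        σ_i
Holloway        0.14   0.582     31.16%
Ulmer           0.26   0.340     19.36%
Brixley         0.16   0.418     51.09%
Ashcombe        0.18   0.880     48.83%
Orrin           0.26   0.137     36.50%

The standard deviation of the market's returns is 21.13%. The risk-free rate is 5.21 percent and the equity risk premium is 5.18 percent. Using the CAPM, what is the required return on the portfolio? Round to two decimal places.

β_Holloway = 0.582 × 31.16% / 21.13% = 0.8583
β_Ulmer = 0.340 × 19.36% / 21.13% = 0.3115
β_Brixley = 0.418 × 51.09% / 21.13% = 1.0107
β_Ashcombe = 0.880 × 48.83% / 21.13% = 2.0336
β_Orrin = 0.137 × 36.50% / 21.13% = 0.2367
β_P = Σ w_i β_i = 0.14×0.8583 + 0.26×0.3115 + 0.16×1.0107 + 0.18×2.0336 + 0.26×0.2367 = 0.7905
E(R_P) = R_f + β_P × MRP = 5.21% + 0.7905 × 5.18% = 9.30%

9.30%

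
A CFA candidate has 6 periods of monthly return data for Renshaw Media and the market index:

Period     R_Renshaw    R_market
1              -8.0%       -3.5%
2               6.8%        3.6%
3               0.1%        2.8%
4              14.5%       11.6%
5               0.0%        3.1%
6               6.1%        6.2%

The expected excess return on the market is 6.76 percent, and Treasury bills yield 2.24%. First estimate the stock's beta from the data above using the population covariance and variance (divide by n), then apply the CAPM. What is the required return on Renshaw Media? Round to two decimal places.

12.35%

Mean R_i = (-8.0 + 6.8 + 0.1 + 14.5 + 0.0 + 6.1) / 6 = 3.2500%
Mean R_m = (-3.5 + 3.6 + 2.8 + 11.6 + 3.1 + 6.2) / 6 = 3.9667%
Σ(R_i − R̄_i)(R_m − R̄_m) = 181.4300  ⇒  Cov = 181.4300 / 6 = 30.2383
Σ(R_m − R̄_m)² = 121.2533  ⇒  Var(R_m) = 121.2533 / 6 = 20.2089
β = Cov / Var(R_m) = 30.2383 / 20.2089 = 1.4963
E(R) = R_f + β × MRP = 2.24% + 1.4963 × 6.76% = 12.35%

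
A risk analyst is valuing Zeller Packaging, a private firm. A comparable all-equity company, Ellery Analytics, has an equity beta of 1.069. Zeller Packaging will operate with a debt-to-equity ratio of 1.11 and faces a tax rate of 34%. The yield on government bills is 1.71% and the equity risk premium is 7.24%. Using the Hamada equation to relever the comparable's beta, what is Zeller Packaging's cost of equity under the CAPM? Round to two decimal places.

15.12%

β_L = β_U × [1 + (1 − t)(D/E)] = 1.069 × [1 + (1 − 0.34) × 1.11]
    = 1.069 × [1 + 0.66 × 1.11] = 1.069 × 1.7326 = 1.8521
E(R) = R_f + β_L × MRP = 1.71% + 1.8521 × 7.24% = 15.12%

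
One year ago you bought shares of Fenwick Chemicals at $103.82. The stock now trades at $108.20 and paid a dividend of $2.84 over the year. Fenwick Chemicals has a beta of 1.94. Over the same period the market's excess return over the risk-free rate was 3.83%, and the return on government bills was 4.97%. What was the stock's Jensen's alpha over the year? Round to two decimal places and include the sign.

Realised HPR = (P1 + D1 − P0) / P0 = (108.20 + 2.84 − 103.82) / 103.82 = 7.22 / 103.82 = 6.9543%
CAPM required = R_f + β·MRP = 4.97% + 1.94 × 3.83% = 12.4002%
α = realised − required = 6.9543% − 12.4002% = -5.45%

-5.45%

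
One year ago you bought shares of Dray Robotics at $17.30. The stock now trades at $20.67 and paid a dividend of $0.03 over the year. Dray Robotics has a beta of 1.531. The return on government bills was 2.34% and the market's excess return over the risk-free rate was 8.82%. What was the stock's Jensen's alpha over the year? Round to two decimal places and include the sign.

+3.81%

Realised HPR = (P1 + D1 − P0) / P0 = (20.67 + 0.03 − 17.30) / 17.30 = 3.40 / 17.30 = 19.6532%
CAPM required = R_f + β·MRP = 2.34% + 1.531 × 8.82% = 15.84342%
α = realised − required = 19.6532% − 15.84342% = +3.81%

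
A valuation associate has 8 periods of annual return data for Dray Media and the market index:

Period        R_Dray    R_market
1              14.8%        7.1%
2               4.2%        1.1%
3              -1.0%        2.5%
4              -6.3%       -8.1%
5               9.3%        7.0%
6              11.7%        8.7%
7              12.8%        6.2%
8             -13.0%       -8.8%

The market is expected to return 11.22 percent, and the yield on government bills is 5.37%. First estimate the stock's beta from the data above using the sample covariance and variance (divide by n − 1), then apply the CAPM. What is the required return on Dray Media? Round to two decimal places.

13.36%

Mean R_i = (14.8 + 4.2 − 1.0 − 6.3 + 9.3 + 11.7 + 12.8 − 13.0) / 8 = 4.0625%
Mean R_m = (7.1 + 1.1 + 2.5 − 8.1 + 7.0 + 8.7 + 6.2 − 8.8) / 8 = 1.9625%
Σ(R_i − R̄_i)(R_m − R̄_m) = 455.0988  ⇒  Cov = 455.0988 / 7 = 65.0141
Σ(R_m − R̄_m)² = 333.2388  ⇒  Var(R_m) = 333.2388 / 7 = 47.6055
β = Cov / Var(R_m) = 65.0141 / 47.6055 = 1.3657
MRP = 11.22% − 5.37% = 5.85%
E(R) = R_f + β × MRP = 5.37% + 1.3657 × 5.85% = 13.36%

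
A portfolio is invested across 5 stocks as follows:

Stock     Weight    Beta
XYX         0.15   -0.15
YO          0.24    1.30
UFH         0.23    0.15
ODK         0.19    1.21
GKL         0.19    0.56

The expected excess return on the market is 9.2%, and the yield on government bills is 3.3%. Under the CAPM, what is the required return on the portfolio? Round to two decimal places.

9.37%

β_P = Σ w_i β_i = 0.15×-0.15 + 0.24×1.30 + 0.23×0.15 + 0.19×1.21 + 0.19×0.56 = 0.6603
E(R_P) = R_f + β_P × MRP = 3.3% + 0.6603 × 9.2% = 9.37%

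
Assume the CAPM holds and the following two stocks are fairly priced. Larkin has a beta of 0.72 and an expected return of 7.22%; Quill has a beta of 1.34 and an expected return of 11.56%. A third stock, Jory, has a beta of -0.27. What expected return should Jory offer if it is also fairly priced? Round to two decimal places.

0.29%

MRP (SML slope) = (11.56% − 7.22%) / (1.34 − 0.72) = 4.34% / 0.62 = 7.0000%
R_f (intercept) = 7.22% − 0.72 × 7.0000% = 2.1800%
E(R_Jory) = R_f + β × MRP = 2.1800% + -0.27 × 7.0000% = 0.29%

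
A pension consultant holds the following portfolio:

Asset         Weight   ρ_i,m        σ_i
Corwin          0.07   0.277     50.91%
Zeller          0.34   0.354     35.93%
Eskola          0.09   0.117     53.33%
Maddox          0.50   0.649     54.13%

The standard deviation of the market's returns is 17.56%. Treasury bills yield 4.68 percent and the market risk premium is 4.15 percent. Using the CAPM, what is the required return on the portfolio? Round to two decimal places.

β_Corwin = 0.277 × 50.91% / 17.56% = 0.8031
β_Zeller = 0.354 × 35.93% / 17.56% = 0.7243
β_Eskola = 0.117 × 53.33% / 17.56% = 0.3553
β_Maddox = 0.649 × 54.13% / 17.56% = 2.0006
β_P = Σ w_i β_i = 0.07×0.8031 + 0.34×0.7243 + 0.09×0.3553 + 0.50×2.0006 = 1.3348
E(R_P) = R_f + β_P × MRP = 4.68% + 1.3348 × 4.15% = 10.22%

10.22%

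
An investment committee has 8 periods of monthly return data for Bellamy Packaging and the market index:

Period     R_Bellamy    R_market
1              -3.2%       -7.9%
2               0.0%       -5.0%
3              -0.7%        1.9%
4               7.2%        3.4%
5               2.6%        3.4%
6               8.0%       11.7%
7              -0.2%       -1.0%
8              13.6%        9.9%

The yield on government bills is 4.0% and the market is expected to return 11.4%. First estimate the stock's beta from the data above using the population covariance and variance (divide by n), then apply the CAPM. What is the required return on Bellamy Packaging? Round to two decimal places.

9.37%

Mean R_i = (-3.2 + 0.0 − 0.7 + 7.2 + 2.6 + 8.0 − 0.2 + 13.6) / 8 = 3.4125%
Mean R_m = (-7.9 − 5.0 + 1.9 + 3.4 + 3.4 + 11.7 − 1.0 + 9.9) / 8 = 2.0500%
Σ(R_i − R̄_i)(R_m − R̄_m) = 229.7450  ⇒  Cov = 229.7450 / 8 = 28.7181
Σ(R_m − R̄_m)² = 316.4200  ⇒  Var(R_m) = 316.4200 / 8 = 39.5525
β = Cov / Var(R_m) = 28.7181 / 39.5525 = 0.7261
MRP = 11.4% − 4.0% = 7.40%
E(R) = R_f + β × MRP = 4.0% + 0.7261 × 7.4% = 9.37%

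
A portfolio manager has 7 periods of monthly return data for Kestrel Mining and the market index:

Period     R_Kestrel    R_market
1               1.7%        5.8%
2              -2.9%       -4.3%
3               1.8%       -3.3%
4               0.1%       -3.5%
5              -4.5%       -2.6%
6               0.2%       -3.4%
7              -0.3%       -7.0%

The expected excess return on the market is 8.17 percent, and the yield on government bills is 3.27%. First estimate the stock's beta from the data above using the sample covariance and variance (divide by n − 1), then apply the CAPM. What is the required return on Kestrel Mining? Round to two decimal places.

Mean R_i = (1.7 − 2.9 + 1.8 + 0.1 − 4.5 + 0.2 − 0.3) / 7 = -0.5571%
Mean R_m = (5.8 − 4.3 − 3.3 − 3.5 − 2.6 − 3.4 − 7.0) / 7 = -2.6143%
Σ(R_i − R̄_i)(R_m − R̄_m) = 18.9643  ⇒  Cov = 18.9643 / 6 = 3.1607
Σ(R_m − R̄_m)² = 94.7486  ⇒  Var(R_m) = 94.7486 / 6 = 15.7914
β = Cov / Var(R_m) = 3.1607 / 15.7914 = 0.2002
E(R) = R_f + β × MRP = 3.27% + 0.2002 × 8.17% = 4.91%

4.91%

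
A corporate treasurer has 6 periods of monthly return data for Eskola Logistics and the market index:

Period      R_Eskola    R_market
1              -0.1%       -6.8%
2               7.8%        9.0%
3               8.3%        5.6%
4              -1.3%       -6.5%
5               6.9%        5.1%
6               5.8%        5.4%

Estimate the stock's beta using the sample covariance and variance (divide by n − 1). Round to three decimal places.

0.595

Mean R_i = (-0.1 + 7.8 + 8.3 − 1.3 + 6.9 + 5.8) / 6 = 4.5667%
Mean R_m = (-6.8 + 9.0 + 5.6 − 6.5 + 5.1 + 5.4) / 6 = 1.9667%
Σ(R_i − R̄_i)(R_m − R̄_m) = 138.4333  ⇒  Cov = 138.4333 / 5 = 27.6867
Σ(R_m − R̄_m)² = 232.8133  ⇒  Var(R_m) = 232.8133 / 5 = 46.5627
β = Cov / Var(R_m) = 27.6867 / 46.5627 = 0.5946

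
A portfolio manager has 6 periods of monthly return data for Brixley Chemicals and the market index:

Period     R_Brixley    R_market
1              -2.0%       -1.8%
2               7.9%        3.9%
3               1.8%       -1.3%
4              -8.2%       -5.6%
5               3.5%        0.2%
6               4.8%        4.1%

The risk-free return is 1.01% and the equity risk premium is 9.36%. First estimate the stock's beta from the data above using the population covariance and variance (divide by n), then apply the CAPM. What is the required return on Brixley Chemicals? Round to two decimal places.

14.58%

Mean R_i = (-2.0 + 7.9 + 1.8 − 8.2 + 3.5 + 4.8) / 6 = 1.3000%
Mean R_m = (-1.8 + 3.9 − 1.3 − 5.6 + 0.2 + 4.1) / 6 = -0.0833%
Σ(R_i − R̄_i)(R_m − R̄_m) = 99.0200  ⇒  Cov = 99.0200 / 6 = 16.5033
Σ(R_m − R̄_m)² = 68.3083  ⇒  Var(R_m) = 68.3083 / 6 = 11.3847
β = Cov / Var(R_m) = 16.5033 / 11.3847 = 1.4496
E(R) = R_f + β × MRP = 1.01% + 1.4496 × 9.36% = 14.58%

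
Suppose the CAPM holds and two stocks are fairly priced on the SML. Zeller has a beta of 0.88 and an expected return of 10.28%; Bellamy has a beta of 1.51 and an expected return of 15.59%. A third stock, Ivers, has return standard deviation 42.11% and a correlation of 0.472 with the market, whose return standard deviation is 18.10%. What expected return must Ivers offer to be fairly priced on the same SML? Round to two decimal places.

MRP = (15.59% − 10.28%) / (1.51 − 0.88) = 8.4286%
R_f = 10.28% − 0.88 × 8.4286% = 2.8628%
β_Ivers = ρ·σ_i/σ_m = 0.472 × 42.11 / 18.10 = 1.0981
E(R_Ivers) = R_f + β × MRP = 2.8628% + 1.0981 × 8.4286% = 12.12%

12.12%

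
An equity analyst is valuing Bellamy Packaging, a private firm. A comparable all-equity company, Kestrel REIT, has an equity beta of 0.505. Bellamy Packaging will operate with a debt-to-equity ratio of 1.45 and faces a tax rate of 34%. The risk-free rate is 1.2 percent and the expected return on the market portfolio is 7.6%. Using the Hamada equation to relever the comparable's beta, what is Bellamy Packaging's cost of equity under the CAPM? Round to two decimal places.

7.53%

β_L = β_U × [1 + (1 − t)(D/E)] = 0.505 × [1 + (1 − 0.34) × 1.45]
    = 0.505 × [1 + 0.66 × 1.45] = 0.505 × 1.9570 = 0.9883
MRP = 7.6% − 1.2% = 6.40%
E(R) = R_f + β_L × MRP = 1.2% + 0.9883 × 6.4% = 7.53%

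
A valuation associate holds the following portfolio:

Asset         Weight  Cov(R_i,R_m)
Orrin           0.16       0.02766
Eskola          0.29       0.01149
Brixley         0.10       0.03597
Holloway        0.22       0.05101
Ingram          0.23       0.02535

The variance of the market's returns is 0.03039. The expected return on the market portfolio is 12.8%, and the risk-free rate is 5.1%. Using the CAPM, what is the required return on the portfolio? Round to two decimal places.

12.30%

β_Orrin = 0.02766 / 0.03039 = 0.9102
β_Eskola = 0.01149 / 0.03039 = 0.3781
β_Brixley = 0.03597 / 0.03039 = 1.1836
β_Holloway = 0.05101 / 0.03039 = 1.6785
β_Ingram = 0.02535 / 0.03039 = 0.8342
β_P = Σ w_i β_i = 0.16×0.9102 + 0.29×0.3781 + 0.10×1.1836 + 0.22×1.6785 + 0.23×0.8342 = 0.9348
MRP = 12.8% − 5.1% = 7.70%
E(R_P) = R_f + β_P × MRP = 5.1% + 0.9348 × 7.7% = 12.30%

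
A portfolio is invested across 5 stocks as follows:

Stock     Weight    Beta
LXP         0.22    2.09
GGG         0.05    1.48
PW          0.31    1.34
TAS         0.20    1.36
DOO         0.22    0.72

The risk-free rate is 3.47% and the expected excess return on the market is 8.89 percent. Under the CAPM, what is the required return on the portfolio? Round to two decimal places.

15.73%

β_P = Σ w_i β_i = 0.22×2.09 + 0.05×1.48 + 0.31×1.34 + 0.20×1.36 + 0.22×0.72 = 1.3796
E(R_P) = R_f + β_P × MRP = 3.47% + 1.3796 × 8.89% = 15.73%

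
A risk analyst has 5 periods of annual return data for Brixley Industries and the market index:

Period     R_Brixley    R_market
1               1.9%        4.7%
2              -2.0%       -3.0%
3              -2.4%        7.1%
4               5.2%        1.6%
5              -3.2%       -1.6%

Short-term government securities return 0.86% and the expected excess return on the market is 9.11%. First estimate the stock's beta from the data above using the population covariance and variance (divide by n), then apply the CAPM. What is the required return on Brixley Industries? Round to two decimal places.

Mean R_i = (1.9 − 2.0 − 2.4 + 5.2 − 3.2) / 5 = -0.1000%
Mean R_m = (4.7 − 3.0 + 7.1 + 1.6 − 1.6) / 5 = 1.7600%
Σ(R_i − R̄_i)(R_m − R̄_m) = 12.2100  ⇒  Cov = 12.2100 / 5 = 2.4420
Σ(R_m − R̄_m)² = 71.1320  ⇒  Var(R_m) = 71.1320 / 5 = 14.2264
β = Cov / Var(R_m) = 2.4420 / 14.2264 = 0.1717
E(R) = R_f + β × MRP = 0.86% + 0.1717 × 9.11% = 2.42%

2.42%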